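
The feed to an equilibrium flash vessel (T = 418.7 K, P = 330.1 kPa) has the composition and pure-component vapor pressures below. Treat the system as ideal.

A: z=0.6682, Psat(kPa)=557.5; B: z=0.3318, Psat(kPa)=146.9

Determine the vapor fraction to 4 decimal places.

Raoult's law: Kᵢ = Pᵢˢᵃᵗ/P = Pᵢˢᵃᵗ/330.1.
  K_A = 557.5/330.1 = 1.688882, K_B = 146.9/330.1 = 0.445017
Binary case is linear: z₁(K₁−1)(1+ψ(K₂−1)) + z₂(K₂−1)(1+ψ(K₁−1)) = 0
⇒ ψ = [z₁(K₁−1)+z₂(K₂−1)] / [−(K₁−1)(K₂−1)] = 0.27617/0.38232 = 0.7224

ψ = 0.7224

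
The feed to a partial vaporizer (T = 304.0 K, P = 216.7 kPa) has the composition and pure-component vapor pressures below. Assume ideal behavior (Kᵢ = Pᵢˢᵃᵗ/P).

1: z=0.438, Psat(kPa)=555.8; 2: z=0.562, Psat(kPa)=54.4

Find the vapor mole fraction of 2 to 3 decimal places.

Raoult's law: Kᵢ = Pᵢˢᵃᵗ/P = Pᵢˢᵃᵗ/216.7.
  K_1 = 555.8/216.7 = 2.56484, K_2 = 54.4/216.7 = 0.25104
Rachford–Rice: g(ψ) = Σ zᵢ(Kᵢ−1)/(1+ψ(Kᵢ−1)) = 0.
g(0) = ΣzᵢKᵢ − 1 = 0.264 and g(1) = 1 − Σzᵢ/Kᵢ = -1.409, so a root lies in (0, 1).
Newton–Raphson from ψ = 0.5:
  ψ = 0.500: g = -0.2884, g' = -1.143 → ψ = 0.248
  ψ = 0.248: g = -0.0229, g' = -1.032 → ψ = 0.226
Converged at ψ = 0.226.
Compositions from xᵢ = zᵢ/(1+ψ(Kᵢ−1)), yᵢ = Kᵢxᵢ:
  1: x = 0.324, y = 0.830
  2: x = 0.676, y = 0.170

y_2 = 0.170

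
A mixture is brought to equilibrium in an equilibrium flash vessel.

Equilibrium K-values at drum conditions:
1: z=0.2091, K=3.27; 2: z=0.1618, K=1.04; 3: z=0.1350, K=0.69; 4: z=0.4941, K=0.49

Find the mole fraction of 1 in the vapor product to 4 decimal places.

y_1 = 0.4621

Material balance + equilibrium reduce to Σ zᵢ(Kᵢ−1)/(1+ψ(Kᵢ−1)) = 0.
g(0) = ΣzᵢKᵢ − 1 = 0.1873 and g(1) = 1 − Σzᵢ/Kᵢ = -0.4235, so a root lies in (0, 1).
Iterate (Newton) starting at ψ = 0.39:
  ψ = 0.3900: g = -0.10402, g' = -0.5204 → ψ = 0.1901
  ψ = 0.1901: g = 0.01446, g' = -0.6982 → ψ = 0.2108
  ψ = 0.2108: g = 0.00031, g' = -0.6693 → ψ = 0.2113
Converged at ψ = 0.2113.
Compositions from xᵢ = zᵢ/(1+ψ(Kᵢ−1)), yᵢ = Kᵢxᵢ:
  1: x = 0.1413, y = 0.4621
  2: x = 0.1604, y = 0.1669
  3: x = 0.1445, y = 0.0997
  4: x = 0.5538, y = 0.2714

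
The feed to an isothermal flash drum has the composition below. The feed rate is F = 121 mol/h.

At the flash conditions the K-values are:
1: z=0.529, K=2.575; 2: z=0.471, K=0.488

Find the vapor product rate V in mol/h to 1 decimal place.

V = 88.8 mol/h

Let ψ = V/F and solve Σ zᵢ(Kᵢ−1)/(1+ψ(Kᵢ−1)) = 0.
g(0) = ΣzᵢKᵢ − 1 = 0.592 and g(1) = 1 − Σzᵢ/Kᵢ = -0.171, so a root lies in (0, 1).
Newton iteration, ψ⁰ = 0.48:
  ψ = 0.480: g = 0.1547, g' = -0.643 → ψ = 0.721
  ψ = 0.721: g = 0.0080, g' = -0.598 → ψ = 0.734
Converged at ψ = 0.734.
Then V = ψ·F = 0.7342·121 = 88.8 mol/h and L = F − V = 32.2 mol/h.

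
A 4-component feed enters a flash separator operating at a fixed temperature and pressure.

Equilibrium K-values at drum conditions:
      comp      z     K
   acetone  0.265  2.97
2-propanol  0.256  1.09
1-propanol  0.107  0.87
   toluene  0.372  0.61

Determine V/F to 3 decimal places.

Rachford–Rice: g(V/F) = Σ zᵢ(Kᵢ−1)/(1+V/F(Kᵢ−1)) = 0.
Feasibility: ΣzᵢKᵢ = 1.386, Σzᵢ/Kᵢ = 1.057 — both > 1, two phases present.
Iterate (Newton) starting at V/F = 0.5:
  V/F = 0.500: g = 0.0899, g' = -0.352 → V/F = 0.755
  V/F = 0.755: g = 0.0103, g' = -0.284 → V/F = 0.792
Converged at V/F = 0.792.

V/F = 0.792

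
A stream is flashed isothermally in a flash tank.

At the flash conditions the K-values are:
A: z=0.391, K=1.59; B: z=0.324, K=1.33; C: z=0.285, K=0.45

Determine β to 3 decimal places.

Rachford–Rice: g(β) = Σ zᵢ(Kᵢ−1)/(1+β(Kᵢ−1)) = 0.
g(0) = ΣzᵢKᵢ − 1 = 0.181 and g(1) = 1 − Σzᵢ/Kᵢ = -0.123, so a root lies in (0, 1).
Newton–Raphson from β = 0.5:
  β = 0.500: g = 0.0537, g' = -0.271 → β = 0.698
  β = 0.698: g = -0.0041, g' = -0.319 → β = 0.685
Converged at β = 0.685.

β = 0.685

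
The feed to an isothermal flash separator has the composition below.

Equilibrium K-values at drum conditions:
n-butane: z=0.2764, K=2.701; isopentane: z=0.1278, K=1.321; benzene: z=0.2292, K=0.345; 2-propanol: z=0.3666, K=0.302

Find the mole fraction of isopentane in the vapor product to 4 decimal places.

Newton iteration, ψ⁰ = 0.5:
  ψ = 0.5000: g = -0.32688, g' = -0.8822 → ψ = 0.1295
  ψ = 0.1295: g = -0.02065, g' = -0.8825 → ψ = 0.1061
  ψ = 0.1061: g = 0.00029, g' = -0.9081 → ψ = 0.1064
Converged at ψ = 0.1064.
Compositions from xᵢ = zᵢ/(1+ψ(Kᵢ−1)), yᵢ = Kᵢxᵢ:
  n-butane: x = 0.2340, y = 0.6322
  isopentane: x = 0.1236, y = 0.1632
  benzene: x = 0.2464, y = 0.0850
  2-propanol: x = 0.3960, y = 0.1196

y_isopentane = 0.1632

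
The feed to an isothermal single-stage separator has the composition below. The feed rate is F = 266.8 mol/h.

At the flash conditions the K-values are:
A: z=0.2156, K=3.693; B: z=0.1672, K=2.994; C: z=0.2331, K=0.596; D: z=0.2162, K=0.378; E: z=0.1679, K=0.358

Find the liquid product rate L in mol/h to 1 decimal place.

L = 151.4 mol/h

Material balance + equilibrium reduce to Σ zᵢ(Kᵢ−1)/(1+V/F(Kᵢ−1)) = 0.
Feasibility: ΣzᵢKᵢ = 1.5776, Σzᵢ/Kᵢ = 1.5463 — both > 1, two phases present.
Newton iteration, V/F⁰ = 0.56:
  V/F = 0.5600: g = -0.10735, g' = -0.8261 → V/F = 0.4301
  V/F = 0.4301: g = 0.00205, g' = -0.8720 → V/F = 0.4324
Converged at V/F = 0.4324.
Then V = V/F·F = 0.4324·266.8 = 115.4 mol/h and L = F − V = 151.4 mol/h.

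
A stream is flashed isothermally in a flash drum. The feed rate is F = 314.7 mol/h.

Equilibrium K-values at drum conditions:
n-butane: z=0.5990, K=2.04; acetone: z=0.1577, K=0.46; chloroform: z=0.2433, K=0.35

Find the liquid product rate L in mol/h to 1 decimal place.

Rachford–Rice: g(ψ) = Σ zᵢ(Kᵢ−1)/(1+ψ(Kᵢ−1)) = 0.
g(0) = ΣzᵢKᵢ − 1 = 0.3797 and g(1) = 1 − Σzᵢ/Kᵢ = -0.3316, so a root lies in (0, 1).
Newton iteration, ψ⁰ = 0.48:
  ψ = 0.4800: g = 0.07071, g' = -0.5892 → ψ = 0.6000
  ψ = 0.6000: g = -0.00164, g' = -0.6225 → ψ = 0.5974
Converged at ψ = 0.5974.
Then V = ψ·F = 0.5974·314.7 = 188.0 mol/h and L = F − V = 126.7 mol/h.

L = 126.7 mol/h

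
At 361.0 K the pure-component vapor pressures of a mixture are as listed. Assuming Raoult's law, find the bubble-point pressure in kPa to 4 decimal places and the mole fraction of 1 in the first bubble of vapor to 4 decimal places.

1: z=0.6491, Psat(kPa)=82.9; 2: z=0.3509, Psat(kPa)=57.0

At the bubble point ψ → 0, so ΣzᵢKᵢ = 1 with Kᵢ = Pᵢˢᵃᵗ/P ⇒ P = ΣzᵢPᵢˢᵃᵗ.
P = 0.6491·82.9 + 0.3509·57.0 = 73.8117 kPa
yᵢ = zᵢPᵢˢᵃᵗ/P ⇒ y_1 = 0.6491·82.9/73.8117 = 0.7290

Pbub = 73.8117 kPa, y_1 = 0.7290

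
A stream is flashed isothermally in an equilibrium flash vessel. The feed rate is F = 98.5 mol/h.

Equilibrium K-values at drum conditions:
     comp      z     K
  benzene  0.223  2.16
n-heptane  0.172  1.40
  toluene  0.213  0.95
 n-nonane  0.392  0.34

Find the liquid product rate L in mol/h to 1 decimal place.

L = 86.5 mol/h

Let ψ = V/F and solve Σ zᵢ(Kᵢ−1)/(1+ψ(Kᵢ−1)) = 0.
g(0) = ΣzᵢKᵢ − 1 = 0.058 and g(1) = 1 − Σzᵢ/Kᵢ = -0.603, so a root lies in (0, 1).
Iterate (Newton) starting at ψ = 0.37:
  ψ = 0.370: g = -0.1122, g' = -0.467 → ψ = 0.130
  ψ = 0.130: g = -0.0034, g' = -0.456 → ψ = 0.122
Converged at ψ = 0.122.
Then V = ψ·F = 0.1223·98.5 = 12.0 mol/h and L = F − V = 86.5 mol/h.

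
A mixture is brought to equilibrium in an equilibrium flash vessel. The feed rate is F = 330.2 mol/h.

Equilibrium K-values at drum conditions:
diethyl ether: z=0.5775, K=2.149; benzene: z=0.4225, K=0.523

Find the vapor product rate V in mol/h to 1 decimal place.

Material balance + equilibrium reduce to Σ zᵢ(Kᵢ−1)/(1+ψ(Kᵢ−1)) = 0.
Feasibility: ΣzᵢKᵢ = 1.4620, Σzᵢ/Kᵢ = 1.0766 — both > 1, two phases present.
Newton iteration, ψ⁰ = 0.54:
  ψ = 0.5400: g = 0.13803, g' = -0.4648 → ψ = 0.8370
  ψ = 0.8370: g = 0.00279, g' = -0.4645 → ψ = 0.8430
Converged at ψ = 0.8430.
Then V = ψ·F = 0.8430·330.2 = 278.4 mol/h and L = F − V = 51.8 mol/h.

V = 278.4 mol/h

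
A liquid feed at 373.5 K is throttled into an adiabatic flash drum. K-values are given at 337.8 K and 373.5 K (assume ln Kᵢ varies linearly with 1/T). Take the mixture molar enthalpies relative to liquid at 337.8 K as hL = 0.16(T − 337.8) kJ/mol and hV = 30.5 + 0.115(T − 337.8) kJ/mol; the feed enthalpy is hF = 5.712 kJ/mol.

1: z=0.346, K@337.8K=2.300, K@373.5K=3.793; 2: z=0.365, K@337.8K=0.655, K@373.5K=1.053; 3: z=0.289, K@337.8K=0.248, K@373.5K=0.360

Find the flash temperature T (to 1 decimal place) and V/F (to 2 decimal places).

T = 339.4 K, V/F = 0.18

Adiabatic flash: solve Rachford–Rice at each trial T, then check hF = ψ·hV(T) + (1−ψ)·hL(T).
  T = 337.8 K: K = (2.300, 0.655, 0.248), RR gives ψ = 0.148, H_out = 4.513 kJ/mol
  T = 373.5 K: K = (3.793, 1.053, 0.360), RR gives ψ = 0.715, H_out = 26.374 kJ/mol
  T = 355.6 K: K = (2.989, 0.840, 0.301), RR gives ψ = 0.458, H_out = 16.458 kJ/mol
  T = 346.7 K: K = (2.631, 0.744, 0.274), RR gives ψ = 0.314, H_out = 10.869 kJ/mol
  T = 342.2 K: K = (2.460, 0.698, 0.261), RR gives ψ = 0.234, H_out = 7.781 kJ/mol
  T = 340.0 K: K = (2.379, 0.676, 0.254), RR gives ψ = 0.192, H_out = 6.182 kJ/mol
Linear interpolation between T = 337.8 (H_out = 4.513) and T = 340.0 (H_out = 6.182) on hF = 5.712 gives T ≈ 339.4 K, at which ψ = 0.18.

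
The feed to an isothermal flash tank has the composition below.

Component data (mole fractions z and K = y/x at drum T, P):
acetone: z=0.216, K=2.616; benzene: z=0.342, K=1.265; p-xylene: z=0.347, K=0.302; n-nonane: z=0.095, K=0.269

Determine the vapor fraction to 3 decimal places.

Let ψ = V/F and solve Σ zᵢ(Kᵢ−1)/(1+ψ(Kᵢ−1)) = 0.
Check two-phase: ΣzᵢKᵢ = 1.128 > 1 and Σzᵢ/Kᵢ = 1.855 > 1, so g(0) = 0.128 > 0 and g(1) = -0.855 < 0.
Newton–Raphson from ψ = 0.38:
  ψ = 0.380: g = -0.1272, g' = -0.647 → ψ = 0.183
  ψ = 0.183: g = -0.0022, g' = -0.648 → ψ = 0.180
Converged at ψ = 0.180.

ψ = 0.180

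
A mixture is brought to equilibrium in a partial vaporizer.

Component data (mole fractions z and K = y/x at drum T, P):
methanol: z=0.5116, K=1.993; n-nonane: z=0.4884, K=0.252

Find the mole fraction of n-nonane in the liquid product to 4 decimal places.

x_n-nonane = 0.5704

Newton iteration, β⁰ = 0.5:
  β = 0.5000: g = -0.24411, g' = -0.9226 → β = 0.2354
  β = 0.2354: g = -0.03163, g' = -0.7340 → β = 0.1923
  β = 0.1923: g = -0.00014, g' = -0.7285 → β = 0.1921
Converged at β = 0.1921.
Compositions from xᵢ = zᵢ/(1+β(Kᵢ−1)), yᵢ = Kᵢxᵢ:
  methanol: x = 0.4296, y = 0.8563
  n-nonane: x = 0.5704, y = 0.1437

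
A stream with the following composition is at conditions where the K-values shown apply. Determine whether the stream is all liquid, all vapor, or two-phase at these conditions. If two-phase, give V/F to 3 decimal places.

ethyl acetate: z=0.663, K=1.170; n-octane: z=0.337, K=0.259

all liquid

ΣzᵢKᵢ = 0.863; Σzᵢ/Kᵢ = 1.868.
Since ΣzᵢKᵢ < 1 the mixture is below its bubble point — single liquid phase.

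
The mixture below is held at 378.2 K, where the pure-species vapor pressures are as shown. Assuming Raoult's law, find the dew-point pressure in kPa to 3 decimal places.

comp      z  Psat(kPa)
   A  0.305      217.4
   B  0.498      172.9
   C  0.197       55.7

At the dew point ψ → 1, so Σzᵢ/Kᵢ = 1 with Kᵢ = Pᵢˢᵃᵗ/P ⇒ 1/P = Σzᵢ/Pᵢˢᵃᵗ.
1/P = 0.305/217.4 + 0.498/172.9 + 0.197/55.7 = 0.007820 ⇒ P = 127.877 kPa

Pdew = 127.877 kPa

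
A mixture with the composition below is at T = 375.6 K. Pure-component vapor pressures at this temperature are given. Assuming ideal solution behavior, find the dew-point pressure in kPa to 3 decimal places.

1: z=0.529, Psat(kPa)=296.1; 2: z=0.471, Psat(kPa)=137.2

At the dew point ψ → 1, so Σzᵢ/Kᵢ = 1 with Kᵢ = Pᵢˢᵃᵗ/P ⇒ 1/P = Σzᵢ/Pᵢˢᵃᵗ.
1/P = 0.529/296.1 + 0.471/137.2 = 0.005220 ⇒ P = 191.589 kPa

Pdew = 191.589 kPa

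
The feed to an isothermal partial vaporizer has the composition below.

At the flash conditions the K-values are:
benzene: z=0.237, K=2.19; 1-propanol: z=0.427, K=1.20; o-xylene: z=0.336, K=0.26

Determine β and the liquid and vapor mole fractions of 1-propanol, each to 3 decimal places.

Material balance + equilibrium reduce to Σ zᵢ(Kᵢ−1)/(1+β(Kᵢ−1)) = 0.
Feasibility: ΣzᵢKᵢ = 1.119, Σzᵢ/Kᵢ = 1.756 — both > 1, two phases present.
Newton–Raphson from β = 0.5:
  β = 0.500: g = -0.1402, g' = -0.610 → β = 0.270
  β = 0.270: g = -0.0163, g' = -0.495 → β = 0.237
Converged at β = 0.237.
Compositions from xᵢ = zᵢ/(1+β(Kᵢ−1)), yᵢ = Kᵢxᵢ:
  benzene: x = 0.185, y = 0.405
  1-propanol: x = 0.408, y = 0.489
  o-xylene: x = 0.407, y = 0.106

β = 0.237, x_1-propanol = 0.408, y_1-propanol = 0.489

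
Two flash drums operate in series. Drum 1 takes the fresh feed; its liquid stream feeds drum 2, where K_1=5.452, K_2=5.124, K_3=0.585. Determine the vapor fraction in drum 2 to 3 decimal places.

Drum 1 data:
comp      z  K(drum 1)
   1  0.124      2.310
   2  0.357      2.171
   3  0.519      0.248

Drum 1:
Material balance + equilibrium reduce to Σ zᵢ(Kᵢ−1)/(1+ψ₁(Kᵢ−1)) = 0.
g(0) = ΣzᵢKᵢ − 1 = 0.190 and g(1) = 1 − Σzᵢ/Kᵢ = -1.311, so a root lies in (0, 1).
Newton iteration, ψ₁⁰ = 0.5:
  ψ₁ = 0.500: g = -0.2636, g' = -1.026 → ψ₁ = 0.243
  ψ₁ = 0.243: g = -0.0290, g' = -0.859 → ψ₁ = 0.209
Converged at ψ₁ = 0.209.
Drum-1 compositions:
  1: x = 0.097, y = 0.225
  2: x = 0.287, y = 0.622
  3: x = 0.616, y = 0.153
Drum-2 feed = drum-1 liquid: z₂ = (0.0973, 0.2867, 0.6160).
Drum 2:
Rachford–Rice: g(ψ₂) = Σ zᵢ(Kᵢ−1)/(1+ψ₂(Kᵢ−1)) = 0.
g(0) = ΣzᵢKᵢ − 1 = 1.360 and g(1) = 1 − Σzᵢ/Kᵢ = -0.127, so a root lies in (0, 1).
Iterate (Newton) starting at ψ₂ = 0.5:
  ψ₂ = 0.500: g = 0.1979, g' = -0.874 → ψ₂ = 0.726
  ψ₂ = 0.726: g = 0.0323, g' = -0.630 → ψ₂ = 0.778
  ψ₂ = 0.778: g = 0.0007, g' = -0.604 → ψ₂ = 0.779
Converged at ψ₂ = 0.779.
  1: x = 0.022, y = 0.119
  2: x = 0.068, y = 0.349
  3: x = 0.910, y = 0.532

V/F (drum 2) = 0.779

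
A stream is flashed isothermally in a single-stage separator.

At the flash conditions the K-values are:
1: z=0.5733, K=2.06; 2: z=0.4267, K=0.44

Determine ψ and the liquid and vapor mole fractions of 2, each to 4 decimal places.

ψ = 0.6212, x_2 = 0.6543, y_2 = 0.2879

Let ψ = V/F and solve Σ zᵢ(Kᵢ−1)/(1+ψ(Kᵢ−1)) = 0.
Check two-phase: ΣzᵢKᵢ = 1.3687 > 1 and Σzᵢ/Kᵢ = 1.2481 > 1, so g(0) = 0.3687 > 0 and g(1) = -0.2481 < 0.
Newton iteration, ψ⁰ = 0.34:
  ψ = 0.3400: g = 0.15156, g' = -0.5522 → ψ = 0.6145
  ψ = 0.6145: g = 0.00370, g' = -0.5473 → ψ = 0.6212
Converged at ψ = 0.6212.
Compositions from xᵢ = zᵢ/(1+ψ(Kᵢ−1)), yᵢ = Kᵢxᵢ:
  1: x = 0.3457, y = 0.7121
  2: x = 0.6543, y = 0.2879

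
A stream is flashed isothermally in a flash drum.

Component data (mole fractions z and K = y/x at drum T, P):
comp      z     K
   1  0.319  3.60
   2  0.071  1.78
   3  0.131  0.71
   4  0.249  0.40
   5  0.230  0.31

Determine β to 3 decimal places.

β = 0.389

Rachford–Rice: g(β) = Σ zᵢ(Kᵢ−1)/(1+β(Kᵢ−1)) = 0.
g(0) = ΣzᵢKᵢ − 1 = 0.539 and g(1) = 1 − Σzᵢ/Kᵢ = -0.677, so a root lies in (0, 1).
Iterate (Newton) starting at β = 0.5:
  β = 0.500: g = -0.0997, g' = -0.883 → β = 0.387
  β = 0.387: g = 0.0020, g' = -0.931 → β = 0.389
Converged at β = 0.389.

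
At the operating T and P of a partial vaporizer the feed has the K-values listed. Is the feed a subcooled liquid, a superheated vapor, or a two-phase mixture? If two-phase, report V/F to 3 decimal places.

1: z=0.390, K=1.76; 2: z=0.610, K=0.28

ΣzᵢKᵢ = 0.857; Σzᵢ/Kᵢ = 2.400.
Since ΣzᵢKᵢ < 1 the mixture is below its bubble point — single liquid phase.

subcooled liquid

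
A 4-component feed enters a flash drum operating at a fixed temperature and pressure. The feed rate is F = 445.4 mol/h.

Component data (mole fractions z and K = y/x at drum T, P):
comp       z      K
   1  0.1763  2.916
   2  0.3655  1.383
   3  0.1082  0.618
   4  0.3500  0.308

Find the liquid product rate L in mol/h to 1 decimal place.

L = 321.0 mol/h

Material balance + equilibrium reduce to Σ zᵢ(Kᵢ−1)/(1+ψ(Kᵢ−1)) = 0.
Check two-phase: ΣzᵢKᵢ = 1.1942 > 1 and Σzᵢ/Kᵢ = 1.6362 > 1, so g(0) = 0.1942 > 0 and g(1) = -0.6362 < 0.
Newton–Raphson from ψ = 0.5:
  ψ = 0.5000: g = -0.13142, g' = -0.6226 → ψ = 0.2889
  ψ = 0.2889: g = -0.00571, g' = -0.5934 → ψ = 0.2793
Converged at ψ = 0.2793.
Then V = ψ·F = 0.2793·445.4 = 124.4 mol/h and L = F − V = 321.0 mol/h.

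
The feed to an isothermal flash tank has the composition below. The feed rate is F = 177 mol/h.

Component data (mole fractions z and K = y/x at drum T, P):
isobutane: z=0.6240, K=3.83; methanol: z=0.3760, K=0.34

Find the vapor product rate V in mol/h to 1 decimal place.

V = 143.8 mol/h

Material balance + equilibrium reduce to Σ zᵢ(Kᵢ−1)/(1+ψ(Kᵢ−1)) = 0.
g(0) = ΣzᵢKᵢ − 1 = 1.5178 and g(1) = 1 − Σzᵢ/Kᵢ = -0.2688, so a root lies in (0, 1).
Iterate (Newton) starting at ψ = 0.31:
  ψ = 0.3100: g = 0.62868, g' = -1.6769 → ψ = 0.6849
  ψ = 0.6849: g = 0.14814, g' = -1.1243 → ψ = 0.8167
  ψ = 0.8167: g = -0.00497, g' = -1.2265 → ψ = 0.8126
Converged at ψ = 0.8126.
Then V = ψ·F = 0.8126·177 = 143.8 mol/h and L = F − V = 33.2 mol/h.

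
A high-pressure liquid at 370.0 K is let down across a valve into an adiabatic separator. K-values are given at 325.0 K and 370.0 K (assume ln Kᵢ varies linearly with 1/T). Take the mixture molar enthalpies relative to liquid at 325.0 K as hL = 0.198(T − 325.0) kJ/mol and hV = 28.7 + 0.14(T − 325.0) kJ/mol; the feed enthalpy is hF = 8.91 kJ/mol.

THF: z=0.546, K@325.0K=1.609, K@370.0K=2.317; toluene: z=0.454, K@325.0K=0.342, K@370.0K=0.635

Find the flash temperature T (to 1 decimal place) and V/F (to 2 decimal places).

T = 332.7 K, V/F = 0.26

Adiabatic flash: solve Rachford–Rice at each trial T, then check hF = ψ·hV(T) + (1−ψ)·hL(T).
  T = 325.0 K: K = (1.609, 0.342), RR gives ψ = 0.084, H_out = 2.419 kJ/mol
  T = 370.0 K: K = (2.317, 0.635), RR gives ψ = 1.000, H_out = 35.000 kJ/mol
  T = 347.5 K: K = (1.954, 0.475), RR gives ψ = 0.565, H_out = 19.929 kJ/mol
  T = 336.2 K: K = (1.778, 0.405), RR gives ψ = 0.334, H_out = 11.597 kJ/mol
  T = 330.6 K: K = (1.693, 0.373), RR gives ψ = 0.215, H_out = 7.216 kJ/mol
  T = 333.4 K: K = (1.735, 0.389), RR gives ψ = 0.276, H_out = 9.445 kJ/mol
  T = 332.0 K: K = (1.714, 0.381), RR gives ψ = 0.246, H_out = 8.341 kJ/mol
Linear interpolation between T = 332.0 (H_out = 8.341) and T = 333.4 (H_out = 9.445) on hF = 8.91 gives T ≈ 332.7 K, at which ψ = 0.26.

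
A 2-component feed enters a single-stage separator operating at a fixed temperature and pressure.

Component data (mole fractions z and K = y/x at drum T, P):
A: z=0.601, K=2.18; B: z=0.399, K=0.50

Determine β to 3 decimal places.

β = 0.864

Material balance + equilibrium reduce to Σ zᵢ(Kᵢ−1)/(1+β(Kᵢ−1)) = 0.
g(0) = ΣzᵢKᵢ − 1 = 0.510 and g(1) = 1 − Σzᵢ/Kᵢ = -0.074, so a root lies in (0, 1).
Newton–Raphson from β = 0.31:
  β = 0.310: g = 0.2831, g' = -0.588 → β = 0.791
  β = 0.791: g = 0.0366, g' = -0.497 → β = 0.865
  β = 0.865: g = -0.0006, g' = -0.515 → β = 0.864
Converged at β = 0.864.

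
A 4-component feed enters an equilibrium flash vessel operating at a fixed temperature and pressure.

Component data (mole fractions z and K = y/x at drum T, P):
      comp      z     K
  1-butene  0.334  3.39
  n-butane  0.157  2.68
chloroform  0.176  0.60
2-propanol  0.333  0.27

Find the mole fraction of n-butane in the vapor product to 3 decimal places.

Material balance + equilibrium reduce to Σ zᵢ(Kᵢ−1)/(1+ψ(Kᵢ−1)) = 0.
Check two-phase: ΣzᵢKᵢ = 1.749 > 1 and Σzᵢ/Kᵢ = 1.684 > 1, so g(0) = 0.749 > 0 and g(1) = -0.684 < 0.
Newton iteration, ψ⁰ = 0.5:
  ψ = 0.500: g = 0.0362, g' = -1.011 → ψ = 0.536
Converged at ψ = 0.536.
Compositions from xᵢ = zᵢ/(1+ψ(Kᵢ−1)), yᵢ = Kᵢxᵢ:
  1-butene: x = 0.146, y = 0.496
  n-butane: x = 0.083, y = 0.221
  chloroform: x = 0.224, y = 0.134
  2-propanol: x = 0.547, y = 0.148

y_n-butane = 0.221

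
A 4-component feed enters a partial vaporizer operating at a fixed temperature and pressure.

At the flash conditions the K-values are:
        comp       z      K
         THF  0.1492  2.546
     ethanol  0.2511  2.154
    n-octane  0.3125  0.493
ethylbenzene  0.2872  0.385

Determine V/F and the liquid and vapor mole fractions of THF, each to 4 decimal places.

V/F = 0.2517, x_THF = 0.1074, y_THF = 0.2735

Material balance + equilibrium reduce to Σ zᵢ(Kᵢ−1)/(1+V/F(Kᵢ−1)) = 0.
Check two-phase: ΣzᵢKᵢ = 1.1854 > 1 and Σzᵢ/Kᵢ = 1.5550 > 1, so g(0) = 0.1854 > 0 and g(1) = -0.5550 < 0.
Newton–Raphson from V/F = 0.5:
  V/F = 0.5000: g = -0.15345, g' = -0.6186 → V/F = 0.2519
  V/F = 0.2519: g = -0.00013, g' = -0.6431 → V/F = 0.2517
Converged at V/F = 0.2517.
Compositions from xᵢ = zᵢ/(1+V/F(Kᵢ−1)), yᵢ = Kᵢxᵢ:
  THF: x = 0.1074, y = 0.2735
  ethanol: x = 0.1946, y = 0.4191
  n-octane: x = 0.3582, y = 0.1766
  ethylbenzene: x = 0.3398, y = 0.1308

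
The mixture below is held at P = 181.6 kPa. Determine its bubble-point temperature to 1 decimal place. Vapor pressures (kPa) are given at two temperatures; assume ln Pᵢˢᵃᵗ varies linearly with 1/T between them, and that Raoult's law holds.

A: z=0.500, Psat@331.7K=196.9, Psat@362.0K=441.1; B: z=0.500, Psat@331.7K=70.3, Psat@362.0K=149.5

T = 342.8 K

Bubble-point temperature: ΣzᵢPᵢˢᵃᵗ(T) = P. Interpolate ln Pᵢˢᵃᵗ = aᵢ + bᵢ/T.
  T = 331.7 K: ΣzᵢPᵢˢᵃᵗ = 133.60 kPa
  T = 362.0 K: ΣzᵢPᵢˢᵃᵗ = 295.30 kPa
  T = 346.9 K: ΣzᵢPᵢˢᵃᵗ = 202.35 kPa
  T = 339.3 K: ΣzᵢPᵢˢᵃᵗ = 165.18 kPa
  T = 343.1 K: ΣzᵢPᵢˢᵃᵗ = 183.03 kPa
  T = 341.2 K: ΣzᵢPᵢˢᵃᵗ = 173.93 kPa
Interpolating between 341.2 K and 343.1 K gives T ≈ 342.8 K.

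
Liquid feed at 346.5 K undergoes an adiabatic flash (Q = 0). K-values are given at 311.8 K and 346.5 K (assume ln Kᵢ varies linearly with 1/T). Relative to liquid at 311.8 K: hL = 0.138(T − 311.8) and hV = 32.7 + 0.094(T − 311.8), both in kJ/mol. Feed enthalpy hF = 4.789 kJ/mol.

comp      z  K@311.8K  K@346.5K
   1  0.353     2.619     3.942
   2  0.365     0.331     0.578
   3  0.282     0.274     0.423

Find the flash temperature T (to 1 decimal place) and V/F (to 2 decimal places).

T = 314.1 K, V/F = 0.14

Adiabatic flash: solve Rachford–Rice at each trial T, then check hF = ψ·hV(T) + (1−ψ)·hL(T).
  T = 311.8 K: K = (2.619, 0.331, 0.274), RR gives ψ = 0.109, H_out = 3.566 kJ/mol
  T = 346.5 K: K = (3.942, 0.578, 0.423), RR gives ψ = 0.495, H_out = 20.232 kJ/mol
  T = 329.1 K: K = (3.246, 0.444, 0.344), RR gives ψ = 0.300, H_out = 11.956 kJ/mol
  T = 320.5 K: K = (2.926, 0.385, 0.308), RR gives ψ = 0.208, H_out = 7.927 kJ/mol
  T = 316.1 K: K = (2.769, 0.357, 0.291), RR gives ψ = 0.159, H_out = 5.775 kJ/mol
  T = 314.0 K: K = (2.695, 0.344, 0.282), RR gives ψ = 0.135, H_out = 4.712 kJ/mol
  T = 315.1 K: K = (2.733, 0.351, 0.287), RR gives ψ = 0.148, H_out = 5.273 kJ/mol
  T = 314.6 K: K = (2.716, 0.348, 0.285), RR gives ψ = 0.142, H_out = 5.019 kJ/mol
  T = 314.3 K: K = (2.705, 0.346, 0.284), RR gives ψ = 0.139, H_out = 4.866 kJ/mol
Linear interpolation between T = 314.0 (H_out = 4.712) and T = 314.3 (H_out = 4.866) on hF = 4.789 gives T ≈ 314.1 K, at which ψ = 0.14.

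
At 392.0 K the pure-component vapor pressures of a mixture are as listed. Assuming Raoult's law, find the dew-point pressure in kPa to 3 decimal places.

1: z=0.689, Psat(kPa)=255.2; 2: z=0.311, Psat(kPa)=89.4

At the dew point ψ → 1, so Σzᵢ/Kᵢ = 1 with Kᵢ = Pᵢˢᵃᵗ/P ⇒ 1/P = Σzᵢ/Pᵢˢᵃᵗ.
1/P = 0.689/255.2 + 0.311/89.4 = 0.006179 ⇒ P = 161.849 kPa

Pdew = 161.849 kPa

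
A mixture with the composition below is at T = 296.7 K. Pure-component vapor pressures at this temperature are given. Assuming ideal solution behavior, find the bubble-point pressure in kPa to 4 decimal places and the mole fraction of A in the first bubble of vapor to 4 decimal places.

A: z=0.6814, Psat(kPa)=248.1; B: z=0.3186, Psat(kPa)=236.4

Pbub = 244.3724 kPa, y_A = 0.6918

At the bubble point ψ → 0, so ΣzᵢKᵢ = 1 with Kᵢ = Pᵢˢᵃᵗ/P ⇒ P = ΣzᵢPᵢˢᵃᵗ.
P = 0.6814·248.1 + 0.3186·236.4 = 244.3724 kPa
yᵢ = zᵢPᵢˢᵃᵗ/P ⇒ y_A = 0.6814·248.1/244.3724 = 0.6918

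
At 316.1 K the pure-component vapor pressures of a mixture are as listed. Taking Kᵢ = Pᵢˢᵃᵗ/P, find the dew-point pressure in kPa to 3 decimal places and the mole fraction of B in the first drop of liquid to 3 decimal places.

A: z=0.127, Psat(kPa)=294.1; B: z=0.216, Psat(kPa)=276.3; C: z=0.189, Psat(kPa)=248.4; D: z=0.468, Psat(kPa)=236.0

At the dew point ψ → 1, so Σzᵢ/Kᵢ = 1 with Kᵢ = Pᵢˢᵃᵗ/P ⇒ 1/P = Σzᵢ/Pᵢˢᵃᵗ.
1/P = 0.127/294.1 + 0.216/276.3 + 0.189/248.4 + 0.468/236.0 = 0.003958 ⇒ P = 252.684 kPa
xᵢ = zᵢP/Pᵢˢᵃᵗ ⇒ x_B = 0.216·252.684/276.3 = 0.198

Pdew = 252.684 kPa, x_B = 0.198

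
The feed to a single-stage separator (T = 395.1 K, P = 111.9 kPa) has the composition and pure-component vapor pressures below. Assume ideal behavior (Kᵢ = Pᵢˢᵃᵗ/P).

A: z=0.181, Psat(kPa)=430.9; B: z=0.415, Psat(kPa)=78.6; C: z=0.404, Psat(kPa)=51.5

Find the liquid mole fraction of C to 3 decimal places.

Raoult's law: Kᵢ = Pᵢˢᵃᵗ/P = Pᵢˢᵃᵗ/111.9.
  K_A = 430.9/111.9 = 3.85076, K_B = 78.6/111.9 = 0.70241, K_C = 51.5/111.9 = 0.46023
Material balance + equilibrium reduce to Σ zᵢ(Kᵢ−1)/(1+ψ(Kᵢ−1)) = 0.
g(0) = ΣzᵢKᵢ − 1 = 0.174 and g(1) = 1 − Σzᵢ/Kᵢ = -0.516, so a root lies in (0, 1).
Newton iteration, ψ⁰ = 0.41:
  ψ = 0.410: g = -0.1828, g' = -0.555 → ψ = 0.080
  ψ = 0.080: g = 0.0653, g' = -1.141 → ψ = 0.138
  ψ = 0.138: g = 0.0063, g' = -0.936 → ψ = 0.144
Converged at ψ = 0.144.
Compositions from xᵢ = zᵢ/(1+ψ(Kᵢ−1)), yᵢ = Kᵢxᵢ:
  A: x = 0.128, y = 0.494
  B: x = 0.434, y = 0.305
  C: x = 0.438, y = 0.202

x_C = 0.438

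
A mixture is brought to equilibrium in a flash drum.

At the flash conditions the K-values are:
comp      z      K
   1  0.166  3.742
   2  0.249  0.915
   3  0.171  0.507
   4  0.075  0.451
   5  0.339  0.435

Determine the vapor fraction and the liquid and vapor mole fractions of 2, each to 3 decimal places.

ψ = 0.101, x_2 = 0.251, y_2 = 0.230

Let ψ = V/F and solve Σ zᵢ(Kᵢ−1)/(1+ψ(Kᵢ−1)) = 0.
Check two-phase: ΣzᵢKᵢ = 1.117 > 1 and Σzᵢ/Kᵢ = 1.599 > 1, so g(0) = 0.117 > 0 and g(1) = -0.599 < 0.
Newton–Raphson from ψ = 0.49:
  ψ = 0.490: g = -0.2602, g' = -0.551 → ψ = 0.017
  ψ = 0.017: g = 0.0931, g' = -1.314 → ψ = 0.088
  ψ = 0.088: g = 0.0121, g' = -1.001 → ψ = 0.100
  ψ = 0.100: g = 0.0002, g' = -0.962 → ψ = 0.101
Converged at ψ = 0.101.
Compositions from xᵢ = zᵢ/(1+ψ(Kᵢ−1)), yᵢ = Kᵢxᵢ:
  1: x = 0.130, y = 0.487
  2: x = 0.251, y = 0.230
  3: x = 0.180, y = 0.091
  4: x = 0.079, y = 0.036
  5: x = 0.359, y = 0.156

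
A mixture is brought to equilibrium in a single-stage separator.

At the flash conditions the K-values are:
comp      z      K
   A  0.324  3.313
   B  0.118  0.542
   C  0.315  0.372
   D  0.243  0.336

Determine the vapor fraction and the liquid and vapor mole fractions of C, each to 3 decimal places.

ψ = 0.237, x_C = 0.370, y_C = 0.138

Rachford–Rice: g(ψ) = Σ zᵢ(Kᵢ−1)/(1+ψ(Kᵢ−1)) = 0.
Check two-phase: ΣzᵢKᵢ = 1.336 > 1 and Σzᵢ/Kᵢ = 1.885 > 1, so g(0) = 0.336 > 0 and g(1) = -0.885 < 0.
Iterate (Newton) starting at ψ = 0.65:
  ψ = 0.650: g = -0.3957, g' = -1.013 → ψ = 0.259
  ψ = 0.259: g = -0.0242, g' = -1.043 → ψ = 0.236
  ψ = 0.236: g = 0.0004, g' = -1.078 → ψ = 0.237
Converged at ψ = 0.237.
Compositions from xᵢ = zᵢ/(1+ψ(Kᵢ−1)), yᵢ = Kᵢxᵢ:
  A: x = 0.209, y = 0.694
  B: x = 0.132, y = 0.072
  C: x = 0.370, y = 0.138
  D: x = 0.288, y = 0.097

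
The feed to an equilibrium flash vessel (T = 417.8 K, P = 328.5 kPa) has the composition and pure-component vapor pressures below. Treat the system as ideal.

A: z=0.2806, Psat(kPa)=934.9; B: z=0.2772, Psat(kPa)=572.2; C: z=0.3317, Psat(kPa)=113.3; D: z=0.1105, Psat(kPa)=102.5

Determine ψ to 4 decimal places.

ψ = 0.4746

Raoult's law: Kᵢ = Pᵢˢᵃᵗ/P = Pᵢˢᵃᵗ/328.5.
  K_A = 934.9/328.5 = 2.845967, K_B = 572.2/328.5 = 1.741857, K_C = 113.3/328.5 = 0.344901, K_D = 102.5/328.5 = 0.312024
Newton–Raphson from ψ = 0.5:
  ψ = 0.5000: g = -0.01966, g' = -0.7761 → ψ = 0.4747
  ψ = 0.4747: g = -0.00008, g' = -0.7702 → ψ = 0.4746
Converged at ψ = 0.4746.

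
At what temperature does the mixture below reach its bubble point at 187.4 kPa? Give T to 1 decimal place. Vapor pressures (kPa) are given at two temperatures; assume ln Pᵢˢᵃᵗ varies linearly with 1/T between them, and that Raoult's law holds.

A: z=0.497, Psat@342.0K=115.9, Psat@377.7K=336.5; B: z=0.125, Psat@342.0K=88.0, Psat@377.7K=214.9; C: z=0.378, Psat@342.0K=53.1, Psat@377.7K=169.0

T = 366.3 K

Bubble-point temperature: ΣzᵢPᵢˢᵃᵗ(T) = P. Interpolate ln Pᵢˢᵃᵗ = aᵢ + bᵢ/T.
  T = 342.0 K: ΣzᵢPᵢˢᵃᵗ = 88.67 kPa
  T = 377.7 K: ΣzᵢPᵢˢᵃᵗ = 257.98 kPa
  T = 359.9 K: ΣzᵢPᵢˢᵃᵗ = 155.44 kPa
  T = 368.8 K: ΣzᵢPᵢˢᵃᵗ = 201.45 kPa
  T = 364.4 K: ΣzᵢPᵢˢᵃᵗ = 177.49 kPa
  T = 366.6 K: ΣzᵢPᵢˢᵃᵗ = 189.16 kPa
Interpolating between 364.4 K and 366.6 K gives T ≈ 366.3 K.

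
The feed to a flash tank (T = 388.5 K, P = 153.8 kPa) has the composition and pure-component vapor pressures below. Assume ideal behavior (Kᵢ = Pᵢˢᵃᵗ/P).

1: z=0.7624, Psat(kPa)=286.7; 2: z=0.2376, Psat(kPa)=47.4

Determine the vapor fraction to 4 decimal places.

ψ = 0.8271

Raoult's law: Kᵢ = Pᵢˢᵃᵗ/P = Pᵢˢᵃᵗ/153.8.
  K_1 = 286.7/153.8 = 1.864109, K_2 = 47.4/153.8 = 0.308192
Rachford–Rice: g(ψ) = Σ zᵢ(Kᵢ−1)/(1+ψ(Kᵢ−1)) = 0.
g(0) = ΣzᵢKᵢ − 1 = 0.4944 and g(1) = 1 − Σzᵢ/Kᵢ = -0.1799, so a root lies in (0, 1).
Binary case is linear: z₁(K₁−1)(1+ψ(K₂−1)) + z₂(K₂−1)(1+ψ(K₁−1)) = 0
⇒ ψ = [z₁(K₁−1)+z₂(K₂−1)] / [−(K₁−1)(K₂−1)] = 0.49442/0.59780 = 0.8271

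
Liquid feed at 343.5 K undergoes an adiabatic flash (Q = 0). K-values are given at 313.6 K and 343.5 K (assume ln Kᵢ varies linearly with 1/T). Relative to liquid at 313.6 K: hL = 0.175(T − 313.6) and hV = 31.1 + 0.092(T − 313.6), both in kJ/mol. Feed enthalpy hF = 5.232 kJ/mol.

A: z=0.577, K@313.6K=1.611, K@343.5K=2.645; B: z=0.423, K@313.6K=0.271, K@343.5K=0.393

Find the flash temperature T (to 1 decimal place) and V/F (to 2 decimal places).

T = 315.3 K, V/F = 0.16

Adiabatic flash: solve Rachford–Rice at each trial T, then check hF = ψ·hV(T) + (1−ψ)·hL(T).
  T = 313.6 K: K = (1.611, 0.271), RR gives ψ = 0.099, H_out = 3.085 kJ/mol
  T = 343.5 K: K = (2.645, 0.393), RR gives ψ = 0.693, H_out = 25.077 kJ/mol
  T = 328.6 K: K = (2.089, 0.329), RR gives ψ = 0.472, H_out = 16.718 kJ/mol
  T = 321.1 K: K = (1.840, 0.299), RR gives ψ = 0.320, H_out = 11.071 kJ/mol
  T = 317.4 K: K = (1.725, 0.285), RR gives ψ = 0.224, H_out = 7.547 kJ/mol
  T = 315.5 K: K = (1.667, 0.278), RR gives ψ = 0.165, H_out = 5.446 kJ/mol
Linear interpolation between T = 313.6 (H_out = 3.085) and T = 315.5 (H_out = 5.446) on hF = 5.232 gives T ≈ 315.3 K, at which ψ = 0.16.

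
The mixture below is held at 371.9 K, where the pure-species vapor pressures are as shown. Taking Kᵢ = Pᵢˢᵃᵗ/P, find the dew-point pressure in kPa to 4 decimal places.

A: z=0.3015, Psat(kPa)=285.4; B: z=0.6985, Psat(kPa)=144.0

Pdew = 169.2876 kPa

At the dew point ψ → 1, so Σzᵢ/Kᵢ = 1 with Kᵢ = Pᵢˢᵃᵗ/P ⇒ 1/P = Σzᵢ/Pᵢˢᵃᵗ.
1/P = 0.3015/285.4 + 0.6985/144.0 = 0.0059071 ⇒ P = 169.2876 kPa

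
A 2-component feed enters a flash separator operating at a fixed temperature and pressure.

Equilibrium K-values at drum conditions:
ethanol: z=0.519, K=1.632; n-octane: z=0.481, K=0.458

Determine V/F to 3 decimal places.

V/F = 0.196

Rachford–Rice: g(V/F) = Σ zᵢ(Kᵢ−1)/(1+V/F(Kᵢ−1)) = 0.
Feasibility: ΣzᵢKᵢ = 1.067, Σzᵢ/Kᵢ = 1.368 — both > 1, two phases present.
Iterate (Newton) starting at V/F = 0.56:
  V/F = 0.560: g = -0.1320, g' = -0.404 → V/F = 0.233
  V/F = 0.233: g = -0.0126, g' = -0.343 → V/F = 0.197
  V/F = 0.197: g = -0.0000, g' = -0.341 → V/F = 0.196
Converged at V/F = 0.196.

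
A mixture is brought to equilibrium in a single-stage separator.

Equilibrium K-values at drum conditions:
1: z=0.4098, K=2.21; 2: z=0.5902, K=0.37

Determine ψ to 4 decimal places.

Binary case is linear: z₁(K₁−1)(1+ψ(K₂−1)) + z₂(K₂−1)(1+ψ(K₁−1)) = 0
⇒ ψ = [z₁(K₁−1)+z₂(K₂−1)] / [−(K₁−1)(K₂−1)] = 0.12403/0.76230 = 0.1627

ψ = 0.1627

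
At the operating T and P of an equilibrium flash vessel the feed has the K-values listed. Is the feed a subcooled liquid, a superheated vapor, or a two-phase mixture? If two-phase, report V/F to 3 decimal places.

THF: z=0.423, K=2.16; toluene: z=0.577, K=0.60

ΣzᵢKᵢ = 1.260; Σzᵢ/Kᵢ = 1.157.
Both exceed 1, so a two-phase solution exists.
Rachford–Rice: g(ψ) = Σ zᵢ(Kᵢ−1)/(1+ψ(Kᵢ−1)) = 0.
Binary case is linear: z₁(K₁−1)(1+ψ(K₂−1)) + z₂(K₂−1)(1+ψ(K₁−1)) = 0
⇒ ψ = [z₁(K₁−1)+z₂(K₂−1)] / [−(K₁−1)(K₂−1)] = 0.2599/0.4640 = 0.560

two-phase, V/F = 0.560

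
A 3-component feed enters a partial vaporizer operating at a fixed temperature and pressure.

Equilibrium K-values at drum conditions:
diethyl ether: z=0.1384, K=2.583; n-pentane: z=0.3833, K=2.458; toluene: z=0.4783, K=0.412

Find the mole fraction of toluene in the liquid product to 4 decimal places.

Material balance + equilibrium reduce to Σ zᵢ(Kᵢ−1)/(1+ψ(Kᵢ−1)) = 0.
Check two-phase: ΣzᵢKᵢ = 1.4967 > 1 and Σzᵢ/Kᵢ = 1.3704 > 1, so g(0) = 0.4967 > 0 and g(1) = -0.3704 < 0.
Newton iteration, ψ⁰ = 0.36:
  ψ = 0.3600: g = 0.14929, g' = -0.7572 → ψ = 0.5571
  ψ = 0.5571: g = 0.00651, g' = -0.7118 → ψ = 0.5663
Converged at ψ = 0.5663.
Compositions from xᵢ = zᵢ/(1+ψ(Kᵢ−1)), yᵢ = Kᵢxᵢ:
  diethyl ether: x = 0.0730, y = 0.1885
  n-pentane: x = 0.2100, y = 0.5161
  toluene: x = 0.7171, y = 0.2954

x_toluene = 0.7171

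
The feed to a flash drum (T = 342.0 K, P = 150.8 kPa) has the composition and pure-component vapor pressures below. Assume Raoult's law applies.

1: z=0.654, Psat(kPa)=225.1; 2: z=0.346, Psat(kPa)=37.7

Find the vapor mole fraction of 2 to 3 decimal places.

y_2 = 0.099

Raoult's law: Kᵢ = Pᵢˢᵃᵗ/P = Pᵢˢᵃᵗ/150.8.
  K_1 = 225.1/150.8 = 1.49271, K_2 = 37.7/150.8 = 0.25000
Rachford–Rice: g(ψ) = Σ zᵢ(Kᵢ−1)/(1+ψ(Kᵢ−1)) = 0.
Check two-phase: ΣzᵢKᵢ = 1.063 > 1 and Σzᵢ/Kᵢ = 1.822 > 1, so g(0) = 0.063 > 0 and g(1) = -0.822 < 0.
Newton iteration, ψ⁰ = 0.53:
  ψ = 0.530: g = -0.1752, g' = -0.636 → ψ = 0.255
  ψ = 0.255: g = -0.0344, g' = -0.423 → ψ = 0.173
  ψ = 0.173: g = -0.0013, g' = -0.392 → ψ = 0.170
Converged at ψ = 0.170.
Compositions from xᵢ = zᵢ/(1+ψ(Kᵢ−1)), yᵢ = Kᵢxᵢ:
  1: x = 0.604, y = 0.901
  2: x = 0.396, y = 0.099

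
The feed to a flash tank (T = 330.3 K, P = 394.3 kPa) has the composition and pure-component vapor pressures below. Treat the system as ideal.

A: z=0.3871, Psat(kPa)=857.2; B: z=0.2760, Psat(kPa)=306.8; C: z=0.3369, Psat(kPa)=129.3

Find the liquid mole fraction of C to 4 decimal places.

x_C = 0.4136

Raoult's law: Kᵢ = Pᵢˢᵃᵗ/P = Pᵢˢᵃᵗ/394.3.
  K_A = 857.2/394.3 = 2.173979, K_B = 306.8/394.3 = 0.778088, K_C = 129.3/394.3 = 0.327923
Newton–Raphson from ψ = 0.55:
  ψ = 0.5500: g = -0.15282, g' = -0.5976 → ψ = 0.2943
  ψ = 0.2943: g = -0.01001, g' = -0.5467 → ψ = 0.2760
Converged at ψ = 0.2760.
Compositions from xᵢ = zᵢ/(1+ψ(Kᵢ−1)), yᵢ = Kᵢxᵢ:
  A: x = 0.2924, y = 0.6356
  B: x = 0.2940, y = 0.2288
  C: x = 0.4136, y = 0.1356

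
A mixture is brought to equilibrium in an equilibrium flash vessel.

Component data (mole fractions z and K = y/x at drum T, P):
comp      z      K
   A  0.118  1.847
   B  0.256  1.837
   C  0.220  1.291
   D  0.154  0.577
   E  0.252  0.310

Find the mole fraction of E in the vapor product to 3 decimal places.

y_E = 0.102

Newton iteration, V/F⁰ = 0.4:
  V/F = 0.400: g = -0.0260, g' = -0.432 → V/F = 0.340
  V/F = 0.340: g = -0.0005, g' = -0.417 → V/F = 0.339
Converged at V/F = 0.339.
Compositions from xᵢ = zᵢ/(1+V/F(Kᵢ−1)), yᵢ = Kᵢxᵢ:
  A: x = 0.092, y = 0.169
  B: x = 0.199, y = 0.366
  C: x = 0.200, y = 0.259
  D: x = 0.180, y = 0.104
  E: x = 0.329, y = 0.102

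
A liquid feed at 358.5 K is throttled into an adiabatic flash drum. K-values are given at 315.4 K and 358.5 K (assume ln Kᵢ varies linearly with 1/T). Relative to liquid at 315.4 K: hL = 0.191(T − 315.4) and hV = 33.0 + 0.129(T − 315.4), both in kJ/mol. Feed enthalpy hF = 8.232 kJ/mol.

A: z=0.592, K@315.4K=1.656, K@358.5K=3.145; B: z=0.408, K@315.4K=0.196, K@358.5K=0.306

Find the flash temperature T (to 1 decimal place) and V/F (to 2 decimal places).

Adiabatic flash: solve Rachford–Rice at each trial T, then check hF = ψ·hV(T) + (1−ψ)·hL(T).
  T = 315.4 K: K = (1.656, 0.196), RR gives ψ = 0.114, H_out = 3.774 kJ/mol
  T = 358.5 K: K = (3.145, 0.306), RR gives ψ = 0.663, H_out = 28.334 kJ/mol
  T = 336.9 K: K = (2.328, 0.248), RR gives ψ = 0.480, H_out = 19.314 kJ/mol
  T = 326.1 K: K = (1.973, 0.221), RR gives ψ = 0.341, H_out = 13.067 kJ/mol
  T = 320.8 K: K = (1.812, 0.209), RR gives ψ = 0.245, H_out = 9.046 kJ/mol
  T = 318.1 K: K = (1.733, 0.202), RR gives ψ = 0.185, H_out = 6.598 kJ/mol
  T = 319.5 K: K = (1.773, 0.206), RR gives ψ = 0.218, H_out = 7.908 kJ/mol
Linear interpolation between T = 319.5 (H_out = 7.908) and T = 320.8 (H_out = 9.046) on hF = 8.232 gives T ≈ 319.9 K, at which ψ = 0.23.

T = 319.9 K, V/F = 0.23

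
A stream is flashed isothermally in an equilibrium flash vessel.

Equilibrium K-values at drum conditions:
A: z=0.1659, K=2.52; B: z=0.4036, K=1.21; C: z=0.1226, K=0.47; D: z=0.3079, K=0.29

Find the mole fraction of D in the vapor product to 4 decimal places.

Rachford–Rice: g(V/F) = Σ zᵢ(Kᵢ−1)/(1+V/F(Kᵢ−1)) = 0.
Feasibility: ΣzᵢKᵢ = 1.0533, Σzᵢ/Kᵢ = 1.7220 — both > 1, two phases present.
Iterate (Newton) starting at V/F = 0.5:
  V/F = 0.5000: g = -0.20735, g' = -0.5751 → V/F = 0.1395
  V/F = 0.1395: g = -0.02240, g' = -0.5091 → V/F = 0.0955
  V/F = 0.0955: g = 0.00035, g' = -0.5262 → V/F = 0.0961
Converged at V/F = 0.0961.
Compositions from xᵢ = zᵢ/(1+V/F(Kᵢ−1)), yᵢ = Kᵢxᵢ:
  A: x = 0.1447, y = 0.3648
  B: x = 0.3956, y = 0.4787
  C: x = 0.1292, y = 0.0607
  D: x = 0.3305, y = 0.0958

y_D = 0.0958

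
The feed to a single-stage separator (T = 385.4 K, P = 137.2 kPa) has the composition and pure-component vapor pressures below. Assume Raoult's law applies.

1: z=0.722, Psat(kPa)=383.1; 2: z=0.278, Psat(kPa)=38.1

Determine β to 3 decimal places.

β = 0.844

Raoult's law: Kᵢ = Pᵢˢᵃᵗ/P = Pᵢˢᵃᵗ/137.2.
  K_1 = 383.1/137.2 = 2.79227, K_2 = 38.1/137.2 = 0.27770
Let β = V/F and solve Σ zᵢ(Kᵢ−1)/(1+β(Kᵢ−1)) = 0.
Check two-phase: ΣzᵢKᵢ = 2.093 > 1 and Σzᵢ/Kᵢ = 1.260 > 1, so g(0) = 1.093 > 0 and g(1) = -0.260 < 0.
Binary case is linear: z₁(K₁−1)(1+β(K₂−1)) + z₂(K₂−1)(1+β(K₁−1)) = 0
⇒ β = [z₁(K₁−1)+z₂(K₂−1)] / [−(K₁−1)(K₂−1)] = 1.0932/1.2946 = 0.844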